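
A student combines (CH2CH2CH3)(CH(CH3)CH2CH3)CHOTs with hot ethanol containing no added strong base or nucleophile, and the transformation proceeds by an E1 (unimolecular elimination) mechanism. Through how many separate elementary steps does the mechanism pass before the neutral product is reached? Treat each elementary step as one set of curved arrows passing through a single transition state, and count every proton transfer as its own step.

Step 1: Unassisted departure of TsO⁻ (taking the C–O bonding pair) generates a secondary carbocation.
Step 2: Carbocation rearrangement: a 1,2-hydride shift from the adjacent sec-butyl carbon converts the initially-formed secondary cation into the more stable tertiary cation.
Step 3: An ethanol molecule (solvent) deprotonates a β-carbon; as the C–H bond breaks, those electrons form the new alkene π bond.
Total: 3 elementary steps.

3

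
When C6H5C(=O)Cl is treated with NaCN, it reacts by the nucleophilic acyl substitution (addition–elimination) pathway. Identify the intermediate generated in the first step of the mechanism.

tetrahedral intermediate

Step 1: Nucleophilic addition of CN⁻ to the acyl carbon breaks the π(C=O) bond and yields a tetrahedral, anionic intermediate.
After step 1 the species present is a tetrahedral intermediate.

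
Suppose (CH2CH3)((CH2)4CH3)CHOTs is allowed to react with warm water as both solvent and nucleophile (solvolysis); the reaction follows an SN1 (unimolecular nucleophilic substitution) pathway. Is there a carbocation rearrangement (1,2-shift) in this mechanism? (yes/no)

no

The first-formed carbocation is secondary.
No single 1,2-shift to an adjacent carbon would produce a more-substituted cation than the one already present, so no rearrangement occurs.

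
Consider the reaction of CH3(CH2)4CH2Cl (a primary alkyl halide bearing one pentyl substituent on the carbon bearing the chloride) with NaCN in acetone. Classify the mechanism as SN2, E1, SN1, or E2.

SN2

Conditions: a primary substrate with a strong nucleophile in the polar aprotic solvent acetone.
These conditions are the textbook signature of the SN2 pathway.
An unhindered substrate with a strong nucleophile in a polar aprotic solvent favours one-step backside displacement.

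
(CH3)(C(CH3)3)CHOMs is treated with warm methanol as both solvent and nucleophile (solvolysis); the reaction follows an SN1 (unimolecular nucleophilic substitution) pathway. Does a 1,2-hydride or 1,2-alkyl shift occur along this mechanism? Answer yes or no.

yes

The first-formed carbocation is secondary.
The adjacent tert-butyl carbon has no hydrogen but bears methyl groups; migration of one methyl with its bonding pair (a 1,2-methyl shift) places the charge on a tertiary centre.
Tertiary is more stable than secondary, so the shift occurs.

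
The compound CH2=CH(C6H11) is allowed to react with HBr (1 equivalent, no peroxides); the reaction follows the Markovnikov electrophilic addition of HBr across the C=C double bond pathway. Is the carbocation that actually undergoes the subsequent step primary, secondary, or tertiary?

tertiary

Step 1: Protonation of the alkene by HBr: the π bond acts as the nucleophile and picks up H⁺, giving the more stable (Markovnikov) secondary carbocation. The H–Br bond breaks heterolytically, releasing Br⁻.
Step 2: A hydride (H with its bonding pair) migrates from the adjacent cyclohexyl carbon to the cationic centre — a 1,2-hydride shift — upgrading the secondary cation to a tertiary one.
The cation rearranges from secondary to tertiary via a 1,2-hydride shift from the adjacent cyclohexyl carbon; the tertiary cation is what reacts next.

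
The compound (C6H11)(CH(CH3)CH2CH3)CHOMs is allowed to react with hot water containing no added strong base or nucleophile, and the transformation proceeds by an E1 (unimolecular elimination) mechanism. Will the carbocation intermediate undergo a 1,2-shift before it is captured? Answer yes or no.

yes

The first-formed carbocation is secondary.
The adjacent cyclohexyl carbon already bears 2 other carbon substituents and has a hydrogen to migrate; after a 1,2-hydride shift from that carbon the positive charge sits on a tertiary centre.
Tertiary is more stable than secondary, so the shift occurs.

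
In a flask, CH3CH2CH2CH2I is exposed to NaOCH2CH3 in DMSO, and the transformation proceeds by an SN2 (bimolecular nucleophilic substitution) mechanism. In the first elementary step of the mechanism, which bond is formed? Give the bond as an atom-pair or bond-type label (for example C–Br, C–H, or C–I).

C–O

Step 1: CH3CH2O⁻ attacks the back face of the α-carbon while I⁻ departs with the C–I bonding pair — a single concerted displacement through a pentacoordinate transition state.
The bond formed in this step is the C–O bond.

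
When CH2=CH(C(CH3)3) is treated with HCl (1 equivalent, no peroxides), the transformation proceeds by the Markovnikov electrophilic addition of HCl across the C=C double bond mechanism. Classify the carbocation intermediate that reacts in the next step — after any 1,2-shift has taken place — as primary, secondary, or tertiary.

tertiary

Step 1: Electrophilic addition begins with the π(C=C) electrons forming a bond to the proton of HCl. Following Markovnikov's rule, the resulting cation is secondary. The H–Cl bond breaks heterolytically, releasing Cl⁻.
Step 2: A methyl group with its bonding pair migrates from the adjacent tert-butyl carbon to the cationic centre — a 1,2-methyl shift — upgrading the secondary cation to a tertiary one.
The cation rearranges from secondary to tertiary via a 1,2-methyl shift from the adjacent tert-butyl carbon; the tertiary cation is what reacts next.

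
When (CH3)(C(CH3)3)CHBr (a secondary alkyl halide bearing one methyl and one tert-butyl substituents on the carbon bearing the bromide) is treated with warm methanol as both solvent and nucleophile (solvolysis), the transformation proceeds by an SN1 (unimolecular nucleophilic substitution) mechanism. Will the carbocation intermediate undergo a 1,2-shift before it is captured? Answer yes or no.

yes

The first-formed carbocation is secondary.
The adjacent tert-butyl carbon has no hydrogen but bears methyl groups; migration of one methyl with its bonding pair (a 1,2-methyl shift) places the charge on a tertiary centre.
Tertiary is more stable than secondary, so the shift occurs.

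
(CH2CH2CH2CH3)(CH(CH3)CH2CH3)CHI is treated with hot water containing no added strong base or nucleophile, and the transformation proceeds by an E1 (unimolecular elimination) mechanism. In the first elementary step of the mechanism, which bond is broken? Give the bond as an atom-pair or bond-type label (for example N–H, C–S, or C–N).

C–I

Step 1: Unassisted departure of I⁻ (taking the C–I bonding pair) generates a secondary carbocation.
The bond broken in this step is the C–I bond.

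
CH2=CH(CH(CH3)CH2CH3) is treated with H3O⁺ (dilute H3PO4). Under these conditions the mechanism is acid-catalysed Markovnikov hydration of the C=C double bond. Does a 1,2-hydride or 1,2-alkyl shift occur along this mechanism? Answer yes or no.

yes

The first-formed carbocation is secondary.
The adjacent sec-butyl carbon already bears 2 other carbon substituents and has a hydrogen to migrate; after a 1,2-hydride shift from that carbon the positive charge sits on a tertiary centre.
Tertiary is more stable than secondary, so the shift occurs.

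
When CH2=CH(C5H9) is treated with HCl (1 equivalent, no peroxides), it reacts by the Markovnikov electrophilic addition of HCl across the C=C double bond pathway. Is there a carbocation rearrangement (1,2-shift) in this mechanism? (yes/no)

yes

The first-formed carbocation is secondary.
The adjacent cyclopentyl carbon already bears 2 other carbon substituents and has a hydrogen to migrate; after a 1,2-hydride shift from that carbon the positive charge sits on a tertiary centre.
Tertiary is more stable than secondary, so the shift occurs.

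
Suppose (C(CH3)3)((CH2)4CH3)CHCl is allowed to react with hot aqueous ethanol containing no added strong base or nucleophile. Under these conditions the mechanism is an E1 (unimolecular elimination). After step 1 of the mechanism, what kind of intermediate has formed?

secondary carbocation

Step 1: The C–Cl bond breaks with both electrons going to the chloride; Cl⁻ leaves and a secondary carbocation remains.
After step 1 the species present is a secondary carbocation.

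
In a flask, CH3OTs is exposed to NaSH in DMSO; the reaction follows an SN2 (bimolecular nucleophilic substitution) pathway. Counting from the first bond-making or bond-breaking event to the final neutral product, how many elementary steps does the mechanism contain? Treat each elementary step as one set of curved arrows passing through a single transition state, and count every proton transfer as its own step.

Step 1: HS⁻ attacks the back face of the α-carbon while TsO⁻ departs with the C–O bonding pair — a single concerted displacement through a pentacoordinate transition state.
Total: 1 elementary step.

1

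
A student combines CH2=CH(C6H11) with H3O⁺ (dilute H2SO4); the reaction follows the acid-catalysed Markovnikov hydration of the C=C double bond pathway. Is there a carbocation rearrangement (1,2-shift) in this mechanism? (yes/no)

yes

The first-formed carbocation is secondary.
The adjacent cyclohexyl carbon already bears 2 other carbon substituents and has a hydrogen to migrate; after a 1,2-hydride shift from that carbon the positive charge sits on a tertiary centre.
Tertiary is more stable than secondary, so the shift occurs.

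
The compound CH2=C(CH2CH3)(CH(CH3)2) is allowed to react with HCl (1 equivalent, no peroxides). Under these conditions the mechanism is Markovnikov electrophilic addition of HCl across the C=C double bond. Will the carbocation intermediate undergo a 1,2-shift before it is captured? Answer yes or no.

no

The first-formed carbocation is tertiary.
No single 1,2-shift to an adjacent carbon would produce a more-substituted cation than the one already present, so no rearrangement occurs.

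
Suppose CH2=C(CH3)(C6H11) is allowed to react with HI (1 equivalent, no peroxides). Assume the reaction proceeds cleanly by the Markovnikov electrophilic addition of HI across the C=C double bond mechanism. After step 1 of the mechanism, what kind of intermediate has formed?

Step 1: Protonation of the alkene by HI: the π bond acts as the nucleophile and picks up H⁺, giving the more stable (Markovnikov) tertiary carbocation. The H–I bond breaks heterolytically, releasing I⁻.
After step 1 the species present is a tertiary carbocation.

tertiary carbocation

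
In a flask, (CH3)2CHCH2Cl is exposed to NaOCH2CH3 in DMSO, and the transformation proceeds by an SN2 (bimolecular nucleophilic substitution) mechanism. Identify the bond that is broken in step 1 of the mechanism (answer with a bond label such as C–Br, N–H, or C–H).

Step 1: The ethoxide nucleophile donates a lone pair from O to the α-carbon in a backside attack; simultaneously the C–Cl σ-bond breaks and both of its electrons leave with Cl⁻. One concerted step with inversion of configuration.
The bond broken in this step is the C–Cl bond.

C–Cl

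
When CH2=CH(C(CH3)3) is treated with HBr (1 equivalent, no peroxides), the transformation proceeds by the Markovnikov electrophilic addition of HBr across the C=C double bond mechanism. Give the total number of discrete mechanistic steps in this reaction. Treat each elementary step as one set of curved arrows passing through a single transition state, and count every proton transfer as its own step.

Step 1: Electrophilic addition begins with the π(C=C) electrons forming a bond to the proton of HBr. Following Markovnikov's rule, the resulting cation is secondary. The H–Br bond breaks heterolytically, releasing Br⁻.
Step 2: Carbocation rearrangement: a 1,2-methyl shift from the adjacent tert-butyl carbon converts the initially-formed secondary cation into the more stable tertiary cation.
Step 3: Nucleophilic attack by Br⁻ on the carbocation completes the addition, giving R–Br.
Total: 3 elementary steps.

3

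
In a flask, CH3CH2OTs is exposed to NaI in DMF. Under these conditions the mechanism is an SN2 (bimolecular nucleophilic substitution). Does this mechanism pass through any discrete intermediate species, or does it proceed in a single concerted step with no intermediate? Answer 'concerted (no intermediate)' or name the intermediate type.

concerted (no intermediate)

The iodide nucleophile donates a lone pair from I to the α-carbon in a backside attack; simultaneously the C–O σ-bond breaks and both of its electrons leave with TsO⁻. One concerted step with inversion of configuration.
All bond changes occur in one transition state; no discrete intermediate is formed.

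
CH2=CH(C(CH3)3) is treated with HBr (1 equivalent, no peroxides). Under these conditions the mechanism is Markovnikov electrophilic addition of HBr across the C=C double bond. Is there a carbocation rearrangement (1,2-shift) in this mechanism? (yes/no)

The first-formed carbocation is secondary.
The adjacent tert-butyl carbon has no hydrogen but bears methyl groups; migration of one methyl with its bonding pair (a 1,2-methyl shift) places the charge on a tertiary centre.
Tertiary is more stable than secondary, so the shift occurs.

yes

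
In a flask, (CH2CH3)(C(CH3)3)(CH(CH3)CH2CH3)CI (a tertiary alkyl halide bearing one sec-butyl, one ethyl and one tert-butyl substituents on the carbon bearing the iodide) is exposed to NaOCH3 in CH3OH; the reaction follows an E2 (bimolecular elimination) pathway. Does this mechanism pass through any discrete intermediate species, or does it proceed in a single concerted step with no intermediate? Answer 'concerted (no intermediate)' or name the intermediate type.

In one step, CH3O⁻ pulls off a β-proton, the C–I bond cleaves, and a C=C double bond forms between the α- and β-carbons (E2, anti elimination).
All bond changes occur in one transition state; no discrete intermediate is formed.

concerted (no intermediate)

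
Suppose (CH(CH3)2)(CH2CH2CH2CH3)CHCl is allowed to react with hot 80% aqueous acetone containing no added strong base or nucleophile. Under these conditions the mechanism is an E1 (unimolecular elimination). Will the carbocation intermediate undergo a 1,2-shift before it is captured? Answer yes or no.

yes

The first-formed carbocation is secondary.
The adjacent isopropyl carbon already bears 2 other carbon substituents and has a hydrogen to migrate; after a 1,2-hydride shift from that carbon the positive charge sits on a tertiary centre.
Tertiary is more stable than secondary, so the shift occurs.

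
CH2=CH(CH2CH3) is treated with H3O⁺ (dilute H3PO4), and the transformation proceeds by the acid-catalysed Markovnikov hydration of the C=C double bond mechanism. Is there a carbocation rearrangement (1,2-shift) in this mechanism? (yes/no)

The first-formed carbocation is secondary.
No single 1,2-shift to an adjacent carbon would produce a more-substituted cation than the one already present, so no rearrangement occurs.

no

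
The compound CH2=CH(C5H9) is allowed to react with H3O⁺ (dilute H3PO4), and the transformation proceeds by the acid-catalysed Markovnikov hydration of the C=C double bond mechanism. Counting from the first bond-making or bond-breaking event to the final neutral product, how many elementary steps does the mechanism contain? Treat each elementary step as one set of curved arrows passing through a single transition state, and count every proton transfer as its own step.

Step 1: Electrophilic addition begins with the π(C=C) electrons forming a bond to the proton of H3O⁺. Following Markovnikov's rule, the resulting cation is secondary. H2O is released.
Step 2: A hydride (H with its bonding pair) migrates from the adjacent cyclopentyl carbon to the cationic centre — a 1,2-hydride shift — upgrading the secondary cation to a tertiary one.
Step 3: Nucleophilic capture of the cation by H2O produces the protonated alcohol (an oxonium ion).
Step 4: Proton transfer from the O–H of the oxonium ion to H2O completes the catalytic cycle and yields the alcohol.
Total: 4 elementary steps.

4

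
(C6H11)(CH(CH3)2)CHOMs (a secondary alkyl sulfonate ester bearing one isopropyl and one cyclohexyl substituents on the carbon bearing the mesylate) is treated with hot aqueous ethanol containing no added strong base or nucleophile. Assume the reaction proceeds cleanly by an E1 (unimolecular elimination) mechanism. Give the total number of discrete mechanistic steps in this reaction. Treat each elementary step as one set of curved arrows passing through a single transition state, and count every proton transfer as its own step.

3

Step 1: Rate-determining heterolysis of the C–O bond gives MsO⁻ and a secondary carbocation.
Step 2: A hydride (H with its bonding pair) migrates from the adjacent isopropyl carbon to the cationic centre — a 1,2-hydride shift — upgrading the secondary cation to a tertiary one.
Step 3: Loss of a β-proton to a water (or ethanol) molecule of the solvent: the C–H bonding pair collapses toward the cationic carbon to form the C=C π bond, yielding the alkene.
Total: 3 elementary steps.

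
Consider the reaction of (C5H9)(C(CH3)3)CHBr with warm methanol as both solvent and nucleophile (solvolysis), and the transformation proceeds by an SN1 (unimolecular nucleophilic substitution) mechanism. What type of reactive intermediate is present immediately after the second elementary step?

Step 1: Rate-determining heterolysis of the C–Br bond gives Br⁻ and a secondary carbocation.
Step 2: Carbocation rearrangement: a 1,2-hydride shift from the adjacent cyclopentyl carbon converts the initially-formed secondary cation into the more stable tertiary cation.
After step 2 the species present is a tertiary carbocation.

tertiary carbocation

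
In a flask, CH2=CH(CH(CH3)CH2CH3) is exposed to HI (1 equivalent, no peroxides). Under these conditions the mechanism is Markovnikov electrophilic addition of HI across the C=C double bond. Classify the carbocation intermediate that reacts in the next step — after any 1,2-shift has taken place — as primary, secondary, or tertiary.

Step 1: Protonation of the alkene by HI: the π bond acts as the nucleophile and picks up H⁺, giving the more stable (Markovnikov) secondary carbocation. The H–I bond breaks heterolytically, releasing I⁻.
Step 2: Carbocation rearrangement: a 1,2-hydride shift from the adjacent sec-butyl carbon converts the initially-formed secondary cation into the more stable tertiary cation.
The cation rearranges from secondary to tertiary via a 1,2-hydride shift from the adjacent sec-butyl carbon; the tertiary cation is what reacts next.

tertiary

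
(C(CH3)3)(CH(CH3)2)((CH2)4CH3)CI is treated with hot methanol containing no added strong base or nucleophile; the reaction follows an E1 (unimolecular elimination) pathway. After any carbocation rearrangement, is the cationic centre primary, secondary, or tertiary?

tertiary

Step 1: Rate-determining heterolysis of the C–I bond gives I⁻ and a tertiary carbocation.
No single 1,2-shift to an adjacent carbon would give a more-substituted cation, so no rearrangement occurs.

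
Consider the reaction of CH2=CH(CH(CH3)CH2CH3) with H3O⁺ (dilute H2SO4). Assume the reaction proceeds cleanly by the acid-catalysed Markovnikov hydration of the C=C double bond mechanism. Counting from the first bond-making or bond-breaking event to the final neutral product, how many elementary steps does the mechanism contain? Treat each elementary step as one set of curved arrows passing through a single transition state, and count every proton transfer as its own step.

Step 1: Protonation of the alkene by H3O⁺: the π bond acts as the nucleophile and picks up H⁺, giving the more stable (Markovnikov) secondary carbocation. H2O is released.
Step 2: A hydride (H with its bonding pair) migrates from the adjacent sec-butyl carbon to the cationic centre — a 1,2-hydride shift — upgrading the secondary cation to a tertiary one.
Step 3: Nucleophilic capture of the cation by H2O produces the protonated alcohol (an oxonium ion).
Step 4: Proton transfer from the O–H of the oxonium ion to H2O completes the catalytic cycle and yields the alcohol.
Total: 4 elementary steps.

4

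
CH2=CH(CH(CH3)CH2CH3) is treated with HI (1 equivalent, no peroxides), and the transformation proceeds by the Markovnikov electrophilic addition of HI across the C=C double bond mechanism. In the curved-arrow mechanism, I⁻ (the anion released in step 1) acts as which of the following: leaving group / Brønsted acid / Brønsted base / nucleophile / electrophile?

Step 3: Nucleophilic attack by I⁻ on the carbocation completes the addition, giving R–I.
I⁻ (the anion released in step 1) donates an electron pair to form a new σ-bond to carbon — it is the nucleophile.

nucleophile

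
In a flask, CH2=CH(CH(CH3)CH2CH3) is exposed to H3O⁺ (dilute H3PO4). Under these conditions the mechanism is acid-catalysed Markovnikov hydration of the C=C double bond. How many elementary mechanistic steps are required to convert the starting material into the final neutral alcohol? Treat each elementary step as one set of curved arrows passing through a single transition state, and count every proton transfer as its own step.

4

Step 1: Protonation of the alkene by H3O⁺: the π bond acts as the nucleophile and picks up H⁺, giving the more stable (Markovnikov) secondary carbocation. H2O is released.
Step 2: A hydride (H with its bonding pair) migrates from the adjacent sec-butyl carbon to the cationic centre — a 1,2-hydride shift — upgrading the secondary cation to a tertiary one.
Step 3: Water acts as the nucleophile: an oxygen lone pair bonds to the cationic carbon, giving an oxonium-ion intermediate.
Step 4: Deprotonation of the oxonium ion by a water molecule delivers the neutral alcohol and regenerates the acid catalyst.
Total: 4 elementary steps.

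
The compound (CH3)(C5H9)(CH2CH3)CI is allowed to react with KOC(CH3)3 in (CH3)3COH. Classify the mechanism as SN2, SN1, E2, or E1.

Conditions: a strong/bulky base with a tertiary substrate bearing a β-hydrogen.
These conditions are the textbook signature of the E2 pathway.
A strong (often hindered) base removes a β-H in concert with loss of the leaving group — bimolecular elimination.

E2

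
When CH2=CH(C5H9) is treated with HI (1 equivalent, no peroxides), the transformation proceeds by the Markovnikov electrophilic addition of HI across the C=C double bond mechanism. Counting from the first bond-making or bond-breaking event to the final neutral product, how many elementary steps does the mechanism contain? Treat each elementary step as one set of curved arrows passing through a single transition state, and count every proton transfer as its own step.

3

Step 1: Protonation of the alkene by HI: the π bond acts as the nucleophile and picks up H⁺, giving the more stable (Markovnikov) secondary carbocation. The H–I bond breaks heterolytically, releasing I⁻.
Step 2: Carbocation rearrangement: a 1,2-hydride shift from the adjacent cyclopentyl carbon converts the initially-formed secondary cation into the more stable tertiary cation.
Step 3: Nucleophilic attack by I⁻ on the carbocation completes the addition, giving R–I.
Total: 3 elementary steps.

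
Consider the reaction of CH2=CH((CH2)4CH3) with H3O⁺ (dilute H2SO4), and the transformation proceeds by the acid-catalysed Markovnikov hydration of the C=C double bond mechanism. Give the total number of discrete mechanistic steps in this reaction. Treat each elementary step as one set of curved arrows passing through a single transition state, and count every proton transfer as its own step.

3

Step 1: The π electrons of the C=C bond attack a proton of H3O⁺; Markovnikov addition places the new C–H on the less-substituted alkene carbon, so the positive charge ends up on the more-substituted carbon — a secondary carbocation. H2O is released.
(No 1,2-shift: no single shift to an adjacent carbon would give a more stable cation.)
Step 2: Nucleophilic capture of the cation by H2O produces the protonated alcohol (an oxonium ion).
Step 3: H2O removes a proton from the oxonium oxygen, regenerating H3O⁺ and giving the neutral alcohol.
Total: 3 elementary steps.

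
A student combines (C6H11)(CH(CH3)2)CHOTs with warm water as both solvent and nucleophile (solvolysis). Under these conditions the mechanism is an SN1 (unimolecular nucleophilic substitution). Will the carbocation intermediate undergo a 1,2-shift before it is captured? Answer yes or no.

yes

The first-formed carbocation is secondary.
The adjacent isopropyl carbon already bears 2 other carbon substituents and has a hydrogen to migrate; after a 1,2-hydride shift from that carbon the positive charge sits on a tertiary centre.
Tertiary is more stable than secondary, so the shift occurs.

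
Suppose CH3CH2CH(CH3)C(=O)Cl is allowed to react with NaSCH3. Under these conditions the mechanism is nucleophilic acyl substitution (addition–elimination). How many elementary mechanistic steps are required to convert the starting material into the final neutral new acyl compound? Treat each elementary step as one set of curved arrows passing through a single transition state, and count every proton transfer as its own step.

Step 1: Nucleophilic addition of CH3S⁻ to the acyl carbon breaks the π(C=O) bond and yields a tetrahedral, anionic intermediate.
Step 2: Collapse of the tetrahedral intermediate: the alkoxide oxygen pushes its lone pair back to re-form C=O while Cl⁻ leaves.
Total: 2 elementary steps.

2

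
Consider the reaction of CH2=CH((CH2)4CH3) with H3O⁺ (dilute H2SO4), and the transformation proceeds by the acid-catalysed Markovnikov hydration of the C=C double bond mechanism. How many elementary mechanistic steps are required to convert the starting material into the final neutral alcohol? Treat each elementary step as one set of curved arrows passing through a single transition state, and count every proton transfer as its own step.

Step 1: Electrophilic addition begins with the π(C=C) electrons forming a bond to the proton of H3O⁺. Following Markovnikov's rule, the resulting cation is secondary. H2O is released.
(No 1,2-shift: no single shift to an adjacent carbon would give a more stable cation.)
Step 2: Water acts as the nucleophile: an oxygen lone pair bonds to the cationic carbon, giving an oxonium-ion intermediate.
Step 3: Proton transfer from the O–H of the oxonium ion to H2O completes the catalytic cycle and yields the alcohol.
Total: 3 elementary steps.

3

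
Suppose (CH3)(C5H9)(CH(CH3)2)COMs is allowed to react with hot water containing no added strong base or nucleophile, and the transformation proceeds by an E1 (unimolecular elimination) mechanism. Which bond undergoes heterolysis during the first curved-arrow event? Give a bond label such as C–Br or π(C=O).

C–O

Step 1: Rate-determining heterolysis of the C–O bond gives MsO⁻ and a tertiary carbocation.
The bond broken in this step is the C–O bond.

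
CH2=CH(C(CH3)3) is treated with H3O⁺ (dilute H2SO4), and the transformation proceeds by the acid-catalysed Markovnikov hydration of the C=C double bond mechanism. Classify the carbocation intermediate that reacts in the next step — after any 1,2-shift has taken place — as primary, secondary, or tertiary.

tertiary

Step 1: Electrophilic addition begins with the π(C=C) electrons forming a bond to the proton of H3O⁺. Following Markovnikov's rule, the resulting cation is secondary. H2O is released.
Step 2: Carbocation rearrangement: a 1,2-methyl shift from the adjacent tert-butyl carbon converts the initially-formed secondary cation into the more stable tertiary cation.
The cation rearranges from secondary to tertiary via a 1,2-methyl shift from the adjacent tert-butyl carbon; the tertiary cation is what reacts next.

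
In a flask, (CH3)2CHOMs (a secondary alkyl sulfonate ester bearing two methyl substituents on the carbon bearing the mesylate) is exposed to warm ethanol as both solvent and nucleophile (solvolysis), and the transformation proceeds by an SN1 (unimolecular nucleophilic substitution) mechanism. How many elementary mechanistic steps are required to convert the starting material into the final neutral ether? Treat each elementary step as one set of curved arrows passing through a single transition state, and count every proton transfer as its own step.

3

Step 1: Ionisation: the C–O σ-bond cleaves heterolytically; both bonding electrons depart with MsO⁻, leaving a secondary carbocation at the α-carbon.
(No 1,2-shift: no single shift to an adjacent carbon would give a more stable cation.)
Step 2: Nucleophilic capture: the oxygen of CH3CH2OH bonds to the cationic carbon, producing an oxonium-ion intermediate.
Step 3: Proton transfer from the O–H of the oxonium ion to a solvent molecule delivers the neutral ether.
Total: 3 elementary steps.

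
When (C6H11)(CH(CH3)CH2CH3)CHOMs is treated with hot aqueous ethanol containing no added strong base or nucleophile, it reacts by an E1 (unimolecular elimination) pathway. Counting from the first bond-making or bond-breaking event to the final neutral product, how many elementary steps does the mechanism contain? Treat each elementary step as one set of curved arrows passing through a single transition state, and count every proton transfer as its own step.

3

Step 1: The C–O bond breaks with both electrons going to the mesylate; MsO⁻ leaves and a secondary carbocation remains.
Step 2: A hydride (H with its bonding pair) migrates from the adjacent cyclohexyl carbon to the cationic centre — a 1,2-hydride shift — upgrading the secondary cation to a tertiary one.
Step 3: A water (or ethanol) molecule (solvent) deprotonates a β-carbon; as the C–H bond breaks, those electrons form the new alkene π bond.
Total: 3 elementary steps.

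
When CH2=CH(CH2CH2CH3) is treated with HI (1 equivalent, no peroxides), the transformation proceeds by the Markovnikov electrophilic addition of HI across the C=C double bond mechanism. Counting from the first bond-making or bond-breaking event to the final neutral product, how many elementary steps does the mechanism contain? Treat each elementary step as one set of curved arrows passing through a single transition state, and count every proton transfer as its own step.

2

Step 1: Protonation of the alkene by HI: the π bond acts as the nucleophile and picks up H⁺, giving the more stable (Markovnikov) secondary carbocation. The H–I bond breaks heterolytically, releasing I⁻.
(No 1,2-shift: no single shift to an adjacent carbon would give a more stable cation.)
Step 2: Nucleophilic attack by I⁻ on the carbocation completes the addition, giving R–I.
Total: 2 elementary steps.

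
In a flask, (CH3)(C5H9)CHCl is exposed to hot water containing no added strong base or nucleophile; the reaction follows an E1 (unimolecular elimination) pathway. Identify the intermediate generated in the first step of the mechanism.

Step 1: Unassisted departure of Cl⁻ (taking the C–Cl bonding pair) generates a secondary carbocation.
After step 1 the species present is a secondary carbocation.

secondary carbocation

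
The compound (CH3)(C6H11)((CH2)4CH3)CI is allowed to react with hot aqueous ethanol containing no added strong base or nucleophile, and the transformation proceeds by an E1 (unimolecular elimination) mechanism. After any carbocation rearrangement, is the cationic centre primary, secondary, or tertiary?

Step 1: Ionisation: the C–I σ-bond cleaves heterolytically; both bonding electrons depart with I⁻, leaving a tertiary carbocation at the α-carbon.
No single 1,2-shift to an adjacent carbon would give a more-substituted cation, so no rearrangement occurs.

tertiary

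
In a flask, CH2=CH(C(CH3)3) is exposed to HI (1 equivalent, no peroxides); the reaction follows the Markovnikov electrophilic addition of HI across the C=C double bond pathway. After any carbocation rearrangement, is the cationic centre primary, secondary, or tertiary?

Step 1: Electrophilic addition begins with the π(C=C) electrons forming a bond to the proton of HI. Following Markovnikov's rule, the resulting cation is secondary. The H–I bond breaks heterolytically, releasing I⁻.
Step 2: Carbocation rearrangement: a 1,2-methyl shift from the adjacent tert-butyl carbon converts the initially-formed secondary cation into the more stable tertiary cation.
The cation rearranges from secondary to tertiary via a 1,2-methyl shift from the adjacent tert-butyl carbon; the tertiary cation is what reacts next.

tertiary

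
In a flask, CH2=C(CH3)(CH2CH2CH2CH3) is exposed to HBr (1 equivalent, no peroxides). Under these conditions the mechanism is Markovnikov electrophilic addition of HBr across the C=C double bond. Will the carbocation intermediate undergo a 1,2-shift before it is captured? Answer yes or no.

no

The first-formed carbocation is tertiary.
No single 1,2-shift to an adjacent carbon would produce a more-substituted cation than the one already present, so no rearrangement occurs.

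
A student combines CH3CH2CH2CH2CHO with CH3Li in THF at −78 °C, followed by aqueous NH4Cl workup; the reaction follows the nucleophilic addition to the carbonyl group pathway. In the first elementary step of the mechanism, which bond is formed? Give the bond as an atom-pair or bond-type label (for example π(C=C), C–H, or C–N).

C–C

Step 1: Nucleophilic addition: the carbanion-like carbon of CH3Li adds to the carbonyl carbon, pushing the π(C=O) electron pair onto oxygen and giving a tetrahedral alkoxide.
The bond formed in this step is the C–C bond.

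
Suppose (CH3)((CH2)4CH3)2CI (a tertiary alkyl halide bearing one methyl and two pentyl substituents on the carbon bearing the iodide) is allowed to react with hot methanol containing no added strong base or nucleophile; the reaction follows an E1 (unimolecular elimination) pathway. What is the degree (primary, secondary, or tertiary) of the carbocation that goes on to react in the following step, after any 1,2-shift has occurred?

tertiary

Step 1: Unassisted departure of I⁻ (taking the C–I bonding pair) generates a tertiary carbocation.
No single 1,2-shift to an adjacent carbon would give a more-substituted cation, so no rearrangement occurs.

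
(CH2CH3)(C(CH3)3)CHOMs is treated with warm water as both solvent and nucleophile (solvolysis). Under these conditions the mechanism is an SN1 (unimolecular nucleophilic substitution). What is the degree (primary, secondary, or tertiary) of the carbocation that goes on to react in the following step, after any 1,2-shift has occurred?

Step 1: The C–O bond breaks with both electrons going to the mesylate; MsO⁻ leaves and a secondary carbocation remains.
Step 2: A 1,2-methyl shift from the adjacent tert-butyl carbon moves the positive charge from the secondary centre to an adjacent carbon, generating a more stable tertiary carbocation.
The cation rearranges from secondary to tertiary via a 1,2-methyl shift from the adjacent tert-butyl carbon; the tertiary cation is what reacts next.

tertiary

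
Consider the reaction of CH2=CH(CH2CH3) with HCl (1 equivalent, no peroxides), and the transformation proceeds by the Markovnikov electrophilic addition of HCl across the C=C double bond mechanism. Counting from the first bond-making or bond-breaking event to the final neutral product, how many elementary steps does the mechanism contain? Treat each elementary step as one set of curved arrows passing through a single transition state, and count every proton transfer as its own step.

Step 1: The π electrons of the C=C bond attack a proton of HCl; Markovnikov addition places the new C–H on the less-substituted alkene carbon, so the positive charge ends up on the more-substituted carbon — a secondary carbocation. The H–Cl bond breaks heterolytically, releasing Cl⁻.
(No 1,2-shift: no single shift to an adjacent carbon would give a more stable cation.)
Step 2: The Cl⁻ anion donates a lone pair to the carbocation, forming the new C–Cl σ-bond and giving the neutral alkyl halide.
Total: 2 elementary steps.

2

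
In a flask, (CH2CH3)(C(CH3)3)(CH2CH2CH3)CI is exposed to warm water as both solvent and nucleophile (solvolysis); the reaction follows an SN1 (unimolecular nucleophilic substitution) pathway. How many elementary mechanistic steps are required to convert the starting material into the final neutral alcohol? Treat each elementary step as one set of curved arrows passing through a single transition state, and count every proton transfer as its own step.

Step 1: Ionisation: the C–I σ-bond cleaves heterolytically; both bonding electrons depart with I⁻, leaving a tertiary carbocation at the α-carbon.
(No 1,2-shift: no single shift to an adjacent carbon would give a more stable cation.)
Step 2: Nucleophilic capture: the oxygen of H2O bonds to the cationic carbon, producing an oxonium-ion intermediate.
Step 3: Deprotonation of the oxonium oxygen by solvent water yields the neutral alcohol.
Total: 3 elementary steps.

3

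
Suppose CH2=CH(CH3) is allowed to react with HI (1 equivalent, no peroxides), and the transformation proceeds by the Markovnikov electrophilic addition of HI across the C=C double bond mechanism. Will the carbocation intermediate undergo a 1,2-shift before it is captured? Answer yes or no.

The first-formed carbocation is secondary.
No single 1,2-shift to an adjacent carbon would produce a more-substituted cation than the one already present, so no rearrangement occurs.

no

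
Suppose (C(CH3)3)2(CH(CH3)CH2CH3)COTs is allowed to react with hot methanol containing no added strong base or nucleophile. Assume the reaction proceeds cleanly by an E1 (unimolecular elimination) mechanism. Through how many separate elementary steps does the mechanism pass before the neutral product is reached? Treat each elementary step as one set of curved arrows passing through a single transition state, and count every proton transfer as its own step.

2

Step 1: The C–O bond breaks with both electrons going to the tosylate; TsO⁻ leaves and a tertiary carbocation remains.
(No 1,2-shift: no single shift to an adjacent carbon would give a more stable cation.)
Step 2: Loss of a β-proton to a methanol molecule of the solvent: the C–H bonding pair collapses toward the cationic carbon to form the C=C π bond, yielding the alkene.
Total: 2 elementary steps.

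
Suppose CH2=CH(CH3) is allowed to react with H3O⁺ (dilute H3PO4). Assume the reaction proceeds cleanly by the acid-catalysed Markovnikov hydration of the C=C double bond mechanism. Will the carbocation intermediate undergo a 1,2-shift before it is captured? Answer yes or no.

no

The first-formed carbocation is secondary.
No single 1,2-shift to an adjacent carbon would produce a more-substituted cation than the one already present, so no rearrangement occurs.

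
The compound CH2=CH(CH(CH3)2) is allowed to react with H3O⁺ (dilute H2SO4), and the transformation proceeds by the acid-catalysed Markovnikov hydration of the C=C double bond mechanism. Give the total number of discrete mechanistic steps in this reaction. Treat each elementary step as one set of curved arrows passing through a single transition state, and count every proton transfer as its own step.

4

Step 1: Electrophilic addition begins with the π(C=C) electrons forming a bond to the proton of H3O⁺. Following Markovnikov's rule, the resulting cation is secondary. H2O is released.
Step 2: A hydride (H with its bonding pair) migrates from the adjacent isopropyl carbon to the cationic centre — a 1,2-hydride shift — upgrading the secondary cation to a tertiary one.
Step 3: A lone pair on the oxygen of H2O attacks the carbocation, forming a C–O bond and an oxonium ion (a protonated alcohol).
Step 4: H2O removes a proton from the oxonium oxygen, regenerating H3O⁺ and giving the neutral alcohol.
Total: 4 elementary steps.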